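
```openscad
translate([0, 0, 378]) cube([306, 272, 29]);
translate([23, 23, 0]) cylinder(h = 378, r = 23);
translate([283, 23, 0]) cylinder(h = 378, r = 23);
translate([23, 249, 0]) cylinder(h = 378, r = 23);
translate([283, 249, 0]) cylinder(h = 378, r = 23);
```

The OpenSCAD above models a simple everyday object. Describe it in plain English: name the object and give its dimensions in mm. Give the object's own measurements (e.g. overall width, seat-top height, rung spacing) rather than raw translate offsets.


A simple wooden stool: a rectangular seat 306 mm (x) by 272 mm (y), 29 mm thick, top face at z = 407 mm, on four round legs, each 46 mm in diameter. The legs rest on z = 0, each leg's axis is inset half a diameter from the nearest pair of seat edges (so the leg's bounding box is flush with the corner).


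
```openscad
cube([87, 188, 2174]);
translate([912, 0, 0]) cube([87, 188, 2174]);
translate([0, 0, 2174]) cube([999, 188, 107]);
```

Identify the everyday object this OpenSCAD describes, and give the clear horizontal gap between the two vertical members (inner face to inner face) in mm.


A door frame. The clear opening width is 825 mm.

Two 2174 mm tall posts with a header on top — a door frame. The left jamb is 87 mm wide at x = 0; the right jamb starts at x = 912. The clear opening is 912 − 87 = 825 mm.


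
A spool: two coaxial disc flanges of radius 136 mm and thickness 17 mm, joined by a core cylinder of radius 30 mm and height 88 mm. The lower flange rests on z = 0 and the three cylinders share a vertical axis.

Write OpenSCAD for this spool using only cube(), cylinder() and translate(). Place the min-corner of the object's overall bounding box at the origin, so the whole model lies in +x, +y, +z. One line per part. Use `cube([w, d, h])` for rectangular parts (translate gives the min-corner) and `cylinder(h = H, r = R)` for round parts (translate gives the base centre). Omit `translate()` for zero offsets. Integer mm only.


translate([136, 136, 0]) cylinder(h = 17, r = 136);
translate([136, 136, 17]) cylinder(h = 88, r = 30);
translate([136, 136, 105]) cylinder(h = 17, r = 136);


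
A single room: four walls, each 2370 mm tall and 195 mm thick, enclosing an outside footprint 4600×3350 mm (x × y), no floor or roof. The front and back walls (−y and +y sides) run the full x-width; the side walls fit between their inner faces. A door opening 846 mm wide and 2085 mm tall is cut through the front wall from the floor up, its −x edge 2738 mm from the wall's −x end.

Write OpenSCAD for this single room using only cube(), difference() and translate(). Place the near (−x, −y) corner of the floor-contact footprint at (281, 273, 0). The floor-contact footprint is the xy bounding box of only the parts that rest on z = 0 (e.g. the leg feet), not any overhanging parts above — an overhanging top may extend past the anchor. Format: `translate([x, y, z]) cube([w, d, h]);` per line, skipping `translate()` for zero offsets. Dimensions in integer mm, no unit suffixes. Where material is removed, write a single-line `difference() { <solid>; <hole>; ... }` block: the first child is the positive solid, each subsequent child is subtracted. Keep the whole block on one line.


difference() { translate([281, 273, 0]) cube([4600, 195, 2370]); translate([3019, 273, 0]) cube([846, 195, 2085]); }
translate([281, 3428, 0]) cube([4600, 195, 2370]);
translate([281, 468, 0]) cube([195, 2960, 2370]);
translate([4686, 468, 0]) cube([195, 2960, 2370]);


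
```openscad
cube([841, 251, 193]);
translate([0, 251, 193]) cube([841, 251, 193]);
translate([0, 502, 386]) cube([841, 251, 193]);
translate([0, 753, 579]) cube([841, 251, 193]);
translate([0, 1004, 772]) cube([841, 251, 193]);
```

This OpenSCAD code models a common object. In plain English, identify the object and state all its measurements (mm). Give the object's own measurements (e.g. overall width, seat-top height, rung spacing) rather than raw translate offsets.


A straight staircase of 5 solid steps. Each step is 841 mm wide (x), 251 mm deep (y, the going) and 193 mm tall (the rise). The first step rests on the floor; each subsequent step sits one going further in +y and one rise higher in +z, directly behind and above the previous step with no overlap.


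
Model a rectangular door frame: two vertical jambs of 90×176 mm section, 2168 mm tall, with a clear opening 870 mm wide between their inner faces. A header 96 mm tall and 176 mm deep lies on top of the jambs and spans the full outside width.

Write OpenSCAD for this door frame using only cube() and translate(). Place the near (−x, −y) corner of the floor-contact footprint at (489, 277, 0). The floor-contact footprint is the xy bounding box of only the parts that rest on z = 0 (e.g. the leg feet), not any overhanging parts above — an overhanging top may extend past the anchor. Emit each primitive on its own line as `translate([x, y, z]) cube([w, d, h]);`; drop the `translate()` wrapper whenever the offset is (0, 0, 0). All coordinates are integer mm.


translate([489, 277, 0]) cube([90, 176, 2168]);
translate([1449, 277, 0]) cube([90, 176, 2168]);
translate([489, 277, 2168]) cube([1050, 176, 96]);


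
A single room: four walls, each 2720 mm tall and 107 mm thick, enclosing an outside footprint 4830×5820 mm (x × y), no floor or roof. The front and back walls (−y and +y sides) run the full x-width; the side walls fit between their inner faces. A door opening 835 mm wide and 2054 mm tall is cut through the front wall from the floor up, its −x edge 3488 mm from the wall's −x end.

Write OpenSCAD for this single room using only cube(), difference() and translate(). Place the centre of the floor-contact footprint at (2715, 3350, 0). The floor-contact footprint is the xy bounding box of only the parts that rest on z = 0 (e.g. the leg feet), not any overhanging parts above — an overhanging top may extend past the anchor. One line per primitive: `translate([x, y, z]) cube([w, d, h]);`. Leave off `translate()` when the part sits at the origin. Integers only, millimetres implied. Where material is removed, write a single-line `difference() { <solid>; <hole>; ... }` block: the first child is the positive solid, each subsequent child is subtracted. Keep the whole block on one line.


difference() { translate([300, 440, 0]) cube([4830, 107, 2720]); translate([3788, 440, 0]) cube([835, 107, 2054]); }
translate([300, 6153, 0]) cube([4830, 107, 2720]);
translate([300, 547, 0]) cube([107, 5606, 2720]);
translate([5023, 547, 0]) cube([107, 5606, 2720]);


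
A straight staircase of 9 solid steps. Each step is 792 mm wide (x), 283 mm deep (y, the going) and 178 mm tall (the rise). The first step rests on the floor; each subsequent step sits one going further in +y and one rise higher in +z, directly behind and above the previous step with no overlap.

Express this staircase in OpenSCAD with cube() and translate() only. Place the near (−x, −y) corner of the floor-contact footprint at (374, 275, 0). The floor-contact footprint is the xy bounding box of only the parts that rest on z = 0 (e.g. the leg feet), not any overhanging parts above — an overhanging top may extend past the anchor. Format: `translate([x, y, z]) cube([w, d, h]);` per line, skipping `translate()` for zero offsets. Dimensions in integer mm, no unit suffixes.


translate([374, 275, 0]) cube([792, 283, 178]);
translate([374, 558, 178]) cube([792, 283, 178]);
translate([374, 841, 356]) cube([792, 283, 178]);
translate([374, 1124, 534]) cube([792, 283, 178]);
translate([374, 1407, 712]) cube([792, 283, 178]);
translate([374, 1690, 890]) cube([792, 283, 178]);
translate([374, 1973, 1068]) cube([792, 283, 178]);
translate([374, 2256, 1246]) cube([792, 283, 178]);
translate([374, 2539, 1424]) cube([792, 283, 178]);


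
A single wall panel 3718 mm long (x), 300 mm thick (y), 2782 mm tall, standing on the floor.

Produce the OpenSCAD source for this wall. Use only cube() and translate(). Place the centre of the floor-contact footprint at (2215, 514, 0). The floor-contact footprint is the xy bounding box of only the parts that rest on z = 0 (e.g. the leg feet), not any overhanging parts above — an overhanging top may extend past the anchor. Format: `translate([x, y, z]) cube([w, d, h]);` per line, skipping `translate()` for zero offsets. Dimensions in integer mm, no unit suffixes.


translate([356, 364, 0]) cube([3718, 300, 2782]);


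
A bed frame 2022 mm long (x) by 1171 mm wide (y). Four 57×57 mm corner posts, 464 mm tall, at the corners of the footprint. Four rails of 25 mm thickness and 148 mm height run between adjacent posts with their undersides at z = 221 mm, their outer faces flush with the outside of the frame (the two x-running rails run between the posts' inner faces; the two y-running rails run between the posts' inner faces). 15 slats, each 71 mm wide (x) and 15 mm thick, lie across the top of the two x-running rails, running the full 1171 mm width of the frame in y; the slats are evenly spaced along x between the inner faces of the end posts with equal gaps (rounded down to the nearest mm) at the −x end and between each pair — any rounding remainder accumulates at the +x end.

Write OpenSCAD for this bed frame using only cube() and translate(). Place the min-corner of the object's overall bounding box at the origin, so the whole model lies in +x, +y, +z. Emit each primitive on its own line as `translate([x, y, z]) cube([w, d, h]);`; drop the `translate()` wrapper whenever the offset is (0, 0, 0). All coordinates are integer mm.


cube([57, 57, 464]);
translate([0, 1114, 0]) cube([57, 57, 464]);
translate([1965, 0, 0]) cube([57, 57, 464]);
translate([1965, 1114, 0]) cube([57, 57, 464]);
translate([57, 0, 221]) cube([1908, 25, 148]);
translate([57, 1146, 221]) cube([1908, 25, 148]);
translate([0, 57, 221]) cube([25, 1057, 148]);
translate([1997, 57, 221]) cube([25, 1057, 148]);
translate([109, 0, 369]) cube([71, 1171, 15]);
translate([232, 0, 369]) cube([71, 1171, 15]);
translate([355, 0, 369]) cube([71, 1171, 15]);
translate([478, 0, 369]) cube([71, 1171, 15]);
translate([601, 0, 369]) cube([71, 1171, 15]);
translate([724, 0, 369]) cube([71, 1171, 15]);
translate([847, 0, 369]) cube([71, 1171, 15]);
translate([970, 0, 369]) cube([71, 1171, 15]);
translate([1093, 0, 369]) cube([71, 1171, 15]);
translate([1216, 0, 369]) cube([71, 1171, 15]);
translate([1339, 0, 369]) cube([71, 1171, 15]);
translate([1462, 0, 369]) cube([71, 1171, 15]);
translate([1585, 0, 369]) cube([71, 1171, 15]);
translate([1708, 0, 369]) cube([71, 1171, 15]);
translate([1831, 0, 369]) cube([71, 1171, 15]);


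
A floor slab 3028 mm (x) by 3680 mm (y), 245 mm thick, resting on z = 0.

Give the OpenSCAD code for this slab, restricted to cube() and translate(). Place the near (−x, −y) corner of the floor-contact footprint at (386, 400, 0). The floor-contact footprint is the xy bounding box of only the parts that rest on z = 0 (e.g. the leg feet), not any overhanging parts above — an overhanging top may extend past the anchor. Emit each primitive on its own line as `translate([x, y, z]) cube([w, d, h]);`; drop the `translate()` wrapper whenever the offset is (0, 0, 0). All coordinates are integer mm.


translate([386, 400, 0]) cube([3028, 3680, 245]);


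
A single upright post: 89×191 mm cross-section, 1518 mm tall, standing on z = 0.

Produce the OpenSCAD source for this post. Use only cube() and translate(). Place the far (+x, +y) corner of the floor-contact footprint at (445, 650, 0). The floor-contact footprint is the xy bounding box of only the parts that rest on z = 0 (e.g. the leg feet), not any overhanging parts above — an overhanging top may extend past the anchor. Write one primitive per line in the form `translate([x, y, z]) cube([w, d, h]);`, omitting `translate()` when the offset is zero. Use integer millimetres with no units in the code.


translate([356, 459, 0]) cube([89, 191, 1518]);


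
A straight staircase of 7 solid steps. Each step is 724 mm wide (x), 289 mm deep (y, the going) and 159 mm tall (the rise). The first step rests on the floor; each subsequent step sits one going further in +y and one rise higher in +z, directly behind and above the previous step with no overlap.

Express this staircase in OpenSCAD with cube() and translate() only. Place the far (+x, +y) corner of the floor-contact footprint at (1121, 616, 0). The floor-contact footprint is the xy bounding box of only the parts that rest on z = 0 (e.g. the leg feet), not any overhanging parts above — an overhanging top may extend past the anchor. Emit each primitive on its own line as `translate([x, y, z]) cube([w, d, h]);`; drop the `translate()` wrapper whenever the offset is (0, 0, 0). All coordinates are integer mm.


translate([397, 327, 0]) cube([724, 289, 159]);
translate([397, 616, 159]) cube([724, 289, 159]);
translate([397, 905, 318]) cube([724, 289, 159]);
translate([397, 1194, 477]) cube([724, 289, 159]);
translate([397, 1483, 636]) cube([724, 289, 159]);
translate([397, 1772, 795]) cube([724, 289, 159]);
translate([397, 2061, 954]) cube([724, 289, 159]);


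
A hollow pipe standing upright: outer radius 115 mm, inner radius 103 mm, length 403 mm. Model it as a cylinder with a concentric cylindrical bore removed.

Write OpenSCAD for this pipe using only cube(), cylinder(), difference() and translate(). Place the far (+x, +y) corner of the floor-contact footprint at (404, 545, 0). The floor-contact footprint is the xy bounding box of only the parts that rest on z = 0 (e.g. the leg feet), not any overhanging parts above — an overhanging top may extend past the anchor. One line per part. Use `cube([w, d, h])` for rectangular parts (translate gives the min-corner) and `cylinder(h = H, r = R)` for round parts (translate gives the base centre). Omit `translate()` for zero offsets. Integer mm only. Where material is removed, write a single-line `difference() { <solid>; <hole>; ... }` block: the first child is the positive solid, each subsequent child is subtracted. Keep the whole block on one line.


difference() { translate([289, 430, 0]) cylinder(h = 403, r = 115); translate([289, 430, 0]) cylinder(h = 403, r = 103); }


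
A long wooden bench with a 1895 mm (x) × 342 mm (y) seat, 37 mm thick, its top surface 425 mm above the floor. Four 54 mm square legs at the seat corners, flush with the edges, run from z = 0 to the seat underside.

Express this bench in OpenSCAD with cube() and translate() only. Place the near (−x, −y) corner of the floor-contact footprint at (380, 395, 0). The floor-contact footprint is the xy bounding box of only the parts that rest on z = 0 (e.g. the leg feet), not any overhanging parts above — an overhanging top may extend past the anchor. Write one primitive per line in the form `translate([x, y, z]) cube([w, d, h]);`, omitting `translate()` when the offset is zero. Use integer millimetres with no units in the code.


translate([380, 395, 388]) cube([1895, 342, 37]);
translate([380, 395, 0]) cube([54, 54, 388]);
translate([380, 683, 0]) cube([54, 54, 388]);
translate([2221, 395, 0]) cube([54, 54, 388]);
translate([2221, 683, 0]) cube([54, 54, 388]);


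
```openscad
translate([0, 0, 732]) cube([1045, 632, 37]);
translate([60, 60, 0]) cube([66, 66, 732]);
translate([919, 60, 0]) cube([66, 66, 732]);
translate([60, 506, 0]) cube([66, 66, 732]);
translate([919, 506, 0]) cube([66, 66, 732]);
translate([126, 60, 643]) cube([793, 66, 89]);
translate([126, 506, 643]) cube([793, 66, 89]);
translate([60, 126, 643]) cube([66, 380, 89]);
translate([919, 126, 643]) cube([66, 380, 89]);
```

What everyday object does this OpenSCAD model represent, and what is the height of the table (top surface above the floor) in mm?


A table. The table height is 769 mm.

A 1045×632×37 slab sits at z = 732 on four 66 mm square posts — a table. The top surface is at 732 + 37 = 769 mm.


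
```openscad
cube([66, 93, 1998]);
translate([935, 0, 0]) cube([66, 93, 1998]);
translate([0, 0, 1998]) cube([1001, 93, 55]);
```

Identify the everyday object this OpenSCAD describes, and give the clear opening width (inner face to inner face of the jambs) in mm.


A door frame. The clear opening width is 869 mm.

Two 1998 mm tall posts with a header on top — a door frame. The left jamb is 66 mm wide at x = 0; the right jamb starts at x = 935. The clear opening is 935 − 66 = 869 mm.


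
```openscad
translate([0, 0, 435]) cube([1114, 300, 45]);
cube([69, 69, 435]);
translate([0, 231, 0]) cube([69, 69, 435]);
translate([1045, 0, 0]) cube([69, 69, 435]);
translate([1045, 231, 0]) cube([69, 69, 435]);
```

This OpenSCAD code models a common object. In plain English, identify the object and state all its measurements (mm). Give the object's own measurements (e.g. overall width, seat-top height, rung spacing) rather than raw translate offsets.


A bench: a 1114×300 mm seat slab, 45 mm thick, top at z = 480 mm, on four 69×69 mm square legs flush with the seat corners and standing on z = 0.


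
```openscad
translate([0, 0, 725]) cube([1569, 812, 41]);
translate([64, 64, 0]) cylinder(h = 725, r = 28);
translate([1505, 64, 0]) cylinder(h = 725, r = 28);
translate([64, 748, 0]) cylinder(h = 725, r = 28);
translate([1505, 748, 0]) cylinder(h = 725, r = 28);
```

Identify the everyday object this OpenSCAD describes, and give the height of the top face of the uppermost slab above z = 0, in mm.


A table. The table height is 766 mm.

A 1569×812×41 slab sits at z = 725 on four Ø56 mm round legs — a table. The top surface is at 725 + 41 = 766 mm.


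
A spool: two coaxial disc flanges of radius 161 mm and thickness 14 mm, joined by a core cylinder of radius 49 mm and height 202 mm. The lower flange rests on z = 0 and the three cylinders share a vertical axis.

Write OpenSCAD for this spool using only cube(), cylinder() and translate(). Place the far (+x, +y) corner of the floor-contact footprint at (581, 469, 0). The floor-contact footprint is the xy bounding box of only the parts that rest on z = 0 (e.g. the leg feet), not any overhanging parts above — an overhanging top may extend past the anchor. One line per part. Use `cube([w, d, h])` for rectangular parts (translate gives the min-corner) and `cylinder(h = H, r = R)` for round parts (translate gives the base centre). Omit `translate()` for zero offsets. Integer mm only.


translate([420, 308, 0]) cylinder(h = 14, r = 161);
translate([420, 308, 14]) cylinder(h = 202, r = 49);
translate([420, 308, 216]) cylinder(h = 14, r = 161);


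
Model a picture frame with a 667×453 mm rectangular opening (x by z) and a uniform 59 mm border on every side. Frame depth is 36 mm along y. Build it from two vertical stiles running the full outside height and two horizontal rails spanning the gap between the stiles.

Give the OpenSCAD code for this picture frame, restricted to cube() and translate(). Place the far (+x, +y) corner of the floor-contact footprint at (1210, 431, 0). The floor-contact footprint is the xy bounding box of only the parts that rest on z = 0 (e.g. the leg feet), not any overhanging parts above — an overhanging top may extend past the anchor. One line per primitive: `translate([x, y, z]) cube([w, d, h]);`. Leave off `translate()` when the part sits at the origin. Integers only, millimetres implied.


translate([425, 395, 0]) cube([59, 36, 571]);
translate([1151, 395, 0]) cube([59, 36, 571]);
translate([484, 395, 0]) cube([667, 36, 59]);
translate([484, 395, 512]) cube([667, 36, 59]);


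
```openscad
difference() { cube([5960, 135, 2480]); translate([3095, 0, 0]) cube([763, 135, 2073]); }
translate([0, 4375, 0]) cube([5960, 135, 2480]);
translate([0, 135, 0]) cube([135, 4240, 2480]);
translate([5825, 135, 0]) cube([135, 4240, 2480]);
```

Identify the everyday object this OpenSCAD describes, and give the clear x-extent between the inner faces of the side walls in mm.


A single room. The interior width is 5690 mm.

Four walls enclosing a rectangle with a door in the front wall — a room. Outside width 5960 minus two 135 mm walls gives 5690 mm.


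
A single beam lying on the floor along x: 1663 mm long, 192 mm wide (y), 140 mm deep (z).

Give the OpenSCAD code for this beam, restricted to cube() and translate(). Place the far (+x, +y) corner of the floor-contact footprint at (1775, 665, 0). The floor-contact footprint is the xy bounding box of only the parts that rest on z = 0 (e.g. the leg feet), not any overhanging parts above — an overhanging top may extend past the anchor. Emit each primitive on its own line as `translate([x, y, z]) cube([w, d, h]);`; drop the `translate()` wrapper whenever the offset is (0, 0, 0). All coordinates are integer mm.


translate([112, 473, 0]) cube([1663, 192, 140]);


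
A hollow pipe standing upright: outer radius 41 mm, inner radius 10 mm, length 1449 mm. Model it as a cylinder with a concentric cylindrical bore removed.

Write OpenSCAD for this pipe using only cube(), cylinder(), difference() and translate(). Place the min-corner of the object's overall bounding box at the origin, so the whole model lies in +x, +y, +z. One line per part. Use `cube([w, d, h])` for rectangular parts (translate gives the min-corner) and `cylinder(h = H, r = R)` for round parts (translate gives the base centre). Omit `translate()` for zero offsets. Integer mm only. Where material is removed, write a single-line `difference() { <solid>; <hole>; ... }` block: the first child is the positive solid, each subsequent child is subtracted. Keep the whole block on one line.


difference() { translate([41, 41, 0]) cylinder(h = 1449, r = 41); translate([41, 41, 0]) cylinder(h = 1449, r = 10); }


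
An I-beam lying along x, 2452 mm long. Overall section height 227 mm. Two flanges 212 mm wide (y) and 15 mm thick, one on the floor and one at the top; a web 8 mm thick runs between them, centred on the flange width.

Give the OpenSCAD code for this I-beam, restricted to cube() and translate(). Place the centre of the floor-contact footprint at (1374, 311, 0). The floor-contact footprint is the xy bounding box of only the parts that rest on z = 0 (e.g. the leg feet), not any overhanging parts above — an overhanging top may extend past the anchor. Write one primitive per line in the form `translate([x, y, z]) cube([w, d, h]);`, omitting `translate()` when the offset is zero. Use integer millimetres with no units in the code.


translate([148, 205, 0]) cube([2452, 212, 15]);
translate([148, 307, 15]) cube([2452, 8, 197]);
translate([148, 205, 212]) cube([2452, 212, 15]);


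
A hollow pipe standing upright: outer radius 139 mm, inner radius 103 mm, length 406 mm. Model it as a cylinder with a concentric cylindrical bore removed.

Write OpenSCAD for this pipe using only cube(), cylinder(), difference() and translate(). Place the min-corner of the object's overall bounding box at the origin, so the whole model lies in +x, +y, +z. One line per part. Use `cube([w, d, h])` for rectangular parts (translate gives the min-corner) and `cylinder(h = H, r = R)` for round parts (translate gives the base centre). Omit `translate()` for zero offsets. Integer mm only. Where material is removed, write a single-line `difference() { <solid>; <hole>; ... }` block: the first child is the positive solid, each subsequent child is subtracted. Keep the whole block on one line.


difference() { translate([139, 139, 0]) cylinder(h = 406, r = 139); translate([139, 139, 0]) cylinder(h = 406, r = 103); }


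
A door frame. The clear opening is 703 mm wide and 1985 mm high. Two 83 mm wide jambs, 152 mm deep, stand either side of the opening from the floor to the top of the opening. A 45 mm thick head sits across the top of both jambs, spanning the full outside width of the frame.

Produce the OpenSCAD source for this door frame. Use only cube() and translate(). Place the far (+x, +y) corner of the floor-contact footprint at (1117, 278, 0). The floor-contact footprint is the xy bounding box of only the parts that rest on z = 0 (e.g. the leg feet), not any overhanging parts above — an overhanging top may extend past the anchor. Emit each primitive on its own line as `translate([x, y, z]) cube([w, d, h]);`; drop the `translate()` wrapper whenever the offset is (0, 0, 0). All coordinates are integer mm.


translate([248, 126, 0]) cube([83, 152, 1985]);
translate([1034, 126, 0]) cube([83, 152, 1985]);
translate([248, 126, 1985]) cube([869, 152, 45]);


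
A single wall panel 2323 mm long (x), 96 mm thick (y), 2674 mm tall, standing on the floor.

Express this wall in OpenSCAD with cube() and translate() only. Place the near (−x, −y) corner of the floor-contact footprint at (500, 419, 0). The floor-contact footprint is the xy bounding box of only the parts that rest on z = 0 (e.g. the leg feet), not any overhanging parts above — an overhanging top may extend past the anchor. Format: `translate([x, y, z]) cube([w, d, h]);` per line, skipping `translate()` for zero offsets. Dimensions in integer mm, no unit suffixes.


translate([500, 419, 0]) cube([2323, 96, 2674]);


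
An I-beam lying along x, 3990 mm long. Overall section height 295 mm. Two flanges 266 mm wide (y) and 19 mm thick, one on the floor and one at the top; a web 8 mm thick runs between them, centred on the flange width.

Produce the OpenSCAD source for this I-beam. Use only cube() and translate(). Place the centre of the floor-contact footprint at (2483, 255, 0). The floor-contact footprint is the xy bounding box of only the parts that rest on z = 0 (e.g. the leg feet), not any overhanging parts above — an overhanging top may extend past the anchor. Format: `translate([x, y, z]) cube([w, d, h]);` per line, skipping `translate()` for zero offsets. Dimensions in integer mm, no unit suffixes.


translate([488, 122, 0]) cube([3990, 266, 19]);
translate([488, 251, 19]) cube([3990, 8, 257]);
translate([488, 122, 276]) cube([3990, 266, 19]);


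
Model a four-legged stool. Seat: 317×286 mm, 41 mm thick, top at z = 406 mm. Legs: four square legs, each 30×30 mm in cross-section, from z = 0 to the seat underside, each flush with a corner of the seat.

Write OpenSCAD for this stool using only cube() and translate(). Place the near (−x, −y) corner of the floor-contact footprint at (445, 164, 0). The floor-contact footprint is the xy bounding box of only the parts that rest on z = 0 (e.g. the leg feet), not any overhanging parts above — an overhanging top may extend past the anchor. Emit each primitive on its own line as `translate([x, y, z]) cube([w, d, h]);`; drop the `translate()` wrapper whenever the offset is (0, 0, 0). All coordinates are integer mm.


// leg_h = 406 - 41 = 365
translate([445, 164, 365]) cube([317, 286, 41]);
translate([445, 164, 0]) cube([30, 30, 365]);
translate([732, 164, 0]) cube([30, 30, 365]);
translate([445, 420, 0]) cube([30, 30, 365]);
translate([732, 420, 0]) cube([30, 30, 365]);


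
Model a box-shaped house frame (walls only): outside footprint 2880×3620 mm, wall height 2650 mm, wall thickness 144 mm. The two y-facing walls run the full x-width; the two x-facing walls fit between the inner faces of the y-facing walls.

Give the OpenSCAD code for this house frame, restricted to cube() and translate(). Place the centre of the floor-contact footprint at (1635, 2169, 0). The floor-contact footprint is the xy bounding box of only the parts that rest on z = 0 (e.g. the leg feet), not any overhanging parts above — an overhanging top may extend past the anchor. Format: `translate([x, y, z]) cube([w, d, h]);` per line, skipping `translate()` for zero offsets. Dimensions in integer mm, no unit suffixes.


translate([195, 359, 0]) cube([2880, 144, 2650]);
translate([195, 3835, 0]) cube([2880, 144, 2650]);
translate([195, 503, 0]) cube([144, 3332, 2650]);
translate([2931, 503, 0]) cube([144, 3332, 2650]);


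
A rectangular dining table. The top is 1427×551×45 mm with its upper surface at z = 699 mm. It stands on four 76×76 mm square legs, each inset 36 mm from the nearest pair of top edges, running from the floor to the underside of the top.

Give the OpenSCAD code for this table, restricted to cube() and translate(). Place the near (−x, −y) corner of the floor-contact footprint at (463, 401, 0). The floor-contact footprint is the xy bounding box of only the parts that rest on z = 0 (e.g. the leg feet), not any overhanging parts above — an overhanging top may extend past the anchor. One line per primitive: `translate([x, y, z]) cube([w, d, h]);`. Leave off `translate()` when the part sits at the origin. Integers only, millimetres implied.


translate([427, 365, 654]) cube([1427, 551, 45]);
translate([463, 401, 0]) cube([76, 76, 654]);
translate([1742, 401, 0]) cube([76, 76, 654]);
translate([463, 804, 0]) cube([76, 76, 654]);
translate([1742, 804, 0]) cube([76, 76, 654]);


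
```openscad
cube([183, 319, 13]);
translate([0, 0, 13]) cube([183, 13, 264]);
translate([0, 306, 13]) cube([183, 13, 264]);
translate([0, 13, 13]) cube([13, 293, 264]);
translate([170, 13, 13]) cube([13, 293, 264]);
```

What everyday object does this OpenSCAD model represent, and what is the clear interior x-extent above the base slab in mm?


An open box. The internal width is 157 mm.

A 183×319 base slab with four walls standing on it — an open box. The base is 183 mm wide and the walls are 13 mm thick, so the internal width is 183 − 2 × 13 = 157 mm.


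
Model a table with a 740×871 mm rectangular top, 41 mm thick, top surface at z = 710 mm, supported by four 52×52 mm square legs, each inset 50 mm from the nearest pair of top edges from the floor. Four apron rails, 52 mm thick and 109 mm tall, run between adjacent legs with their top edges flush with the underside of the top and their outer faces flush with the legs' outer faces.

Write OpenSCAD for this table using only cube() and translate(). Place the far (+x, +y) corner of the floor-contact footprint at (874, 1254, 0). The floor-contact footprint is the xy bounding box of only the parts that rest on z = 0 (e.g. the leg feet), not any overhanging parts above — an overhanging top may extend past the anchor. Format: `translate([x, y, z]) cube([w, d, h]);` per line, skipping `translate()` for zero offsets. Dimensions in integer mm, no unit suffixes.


translate([184, 433, 669]) cube([740, 871, 41]);
translate([234, 483, 0]) cube([52, 52, 669]);
translate([822, 483, 0]) cube([52, 52, 669]);
translate([234, 1202, 0]) cube([52, 52, 669]);
translate([822, 1202, 0]) cube([52, 52, 669]);
translate([286, 483, 560]) cube([536, 52, 109]);
translate([286, 1202, 560]) cube([536, 52, 109]);
translate([234, 535, 560]) cube([52, 667, 109]);
translate([822, 535, 560]) cube([52, 667, 109]);


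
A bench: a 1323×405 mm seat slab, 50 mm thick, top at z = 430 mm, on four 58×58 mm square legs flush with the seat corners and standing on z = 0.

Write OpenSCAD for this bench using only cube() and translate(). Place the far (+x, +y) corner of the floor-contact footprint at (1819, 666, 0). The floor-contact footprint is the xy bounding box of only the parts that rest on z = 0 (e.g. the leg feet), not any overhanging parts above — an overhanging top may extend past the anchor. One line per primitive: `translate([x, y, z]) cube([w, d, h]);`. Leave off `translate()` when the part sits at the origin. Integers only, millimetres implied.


translate([496, 261, 380]) cube([1323, 405, 50]);
translate([496, 261, 0]) cube([58, 58, 380]);
translate([496, 608, 0]) cube([58, 58, 380]);
translate([1761, 261, 0]) cube([58, 58, 380]);
translate([1761, 608, 0]) cube([58, 58, 380]);


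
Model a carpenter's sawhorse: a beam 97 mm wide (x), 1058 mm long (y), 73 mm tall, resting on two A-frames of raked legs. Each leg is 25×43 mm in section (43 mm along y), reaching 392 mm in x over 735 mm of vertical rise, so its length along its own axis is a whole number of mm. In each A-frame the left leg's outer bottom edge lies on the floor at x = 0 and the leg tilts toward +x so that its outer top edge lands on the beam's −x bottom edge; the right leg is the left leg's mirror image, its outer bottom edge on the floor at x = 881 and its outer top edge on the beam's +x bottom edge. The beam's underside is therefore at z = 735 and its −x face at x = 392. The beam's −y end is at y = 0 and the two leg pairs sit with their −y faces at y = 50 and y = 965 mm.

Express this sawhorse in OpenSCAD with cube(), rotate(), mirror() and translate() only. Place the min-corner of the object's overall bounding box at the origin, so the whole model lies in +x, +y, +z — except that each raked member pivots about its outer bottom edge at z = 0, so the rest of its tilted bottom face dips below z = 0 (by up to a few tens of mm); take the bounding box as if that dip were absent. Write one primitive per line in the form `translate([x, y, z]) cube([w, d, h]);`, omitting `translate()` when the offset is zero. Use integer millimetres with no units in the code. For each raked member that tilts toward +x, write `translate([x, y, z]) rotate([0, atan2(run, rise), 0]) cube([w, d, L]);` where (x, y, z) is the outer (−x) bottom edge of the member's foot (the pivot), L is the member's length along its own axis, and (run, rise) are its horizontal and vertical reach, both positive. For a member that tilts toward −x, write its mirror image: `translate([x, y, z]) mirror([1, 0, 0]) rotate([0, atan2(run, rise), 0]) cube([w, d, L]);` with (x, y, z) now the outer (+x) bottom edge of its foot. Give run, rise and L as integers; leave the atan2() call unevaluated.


translate([392, 0, 735]) cube([97, 1058, 73]);
translate([0, 50, 0]) rotate([0, atan2(392, 735), 0]) cube([25, 43, 833]);
translate([881, 50, 0]) mirror([1, 0, 0]) rotate([0, atan2(392, 735), 0]) cube([25, 43, 833]);
translate([0, 965, 0]) rotate([0, atan2(392, 735), 0]) cube([25, 43, 833]);
translate([881, 965, 0]) mirror([1, 0, 0]) rotate([0, atan2(392, 735), 0]) cube([25, 43, 833]);


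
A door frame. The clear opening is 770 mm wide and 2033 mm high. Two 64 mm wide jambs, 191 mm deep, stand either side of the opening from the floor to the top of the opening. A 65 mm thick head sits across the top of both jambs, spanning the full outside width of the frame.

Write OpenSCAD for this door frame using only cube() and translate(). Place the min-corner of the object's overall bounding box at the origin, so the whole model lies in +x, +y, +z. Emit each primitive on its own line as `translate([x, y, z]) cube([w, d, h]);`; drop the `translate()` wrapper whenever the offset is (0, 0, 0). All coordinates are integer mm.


cube([64, 191, 2033]);
translate([834, 0, 0]) cube([64, 191, 2033]);
translate([0, 0, 2033]) cube([898, 191, 65]);


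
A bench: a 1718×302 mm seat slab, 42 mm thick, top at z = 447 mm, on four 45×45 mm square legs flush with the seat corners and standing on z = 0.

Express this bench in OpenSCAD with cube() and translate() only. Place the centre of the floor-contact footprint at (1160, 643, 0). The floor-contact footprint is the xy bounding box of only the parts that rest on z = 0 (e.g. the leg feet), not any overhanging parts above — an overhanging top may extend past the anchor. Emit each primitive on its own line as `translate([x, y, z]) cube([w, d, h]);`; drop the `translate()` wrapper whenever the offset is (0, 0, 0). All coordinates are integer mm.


translate([301, 492, 405]) cube([1718, 302, 42]);
translate([301, 492, 0]) cube([45, 45, 405]);
translate([301, 749, 0]) cube([45, 45, 405]);
translate([1974, 492, 0]) cube([45, 45, 405]);
translate([1974, 749, 0]) cube([45, 45, 405]);


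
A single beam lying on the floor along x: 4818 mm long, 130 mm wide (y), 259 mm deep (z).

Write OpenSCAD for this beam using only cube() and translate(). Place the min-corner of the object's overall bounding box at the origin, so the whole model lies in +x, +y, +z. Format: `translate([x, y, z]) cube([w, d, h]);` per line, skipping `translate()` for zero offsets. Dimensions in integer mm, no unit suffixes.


cube([4818, 130, 259]);


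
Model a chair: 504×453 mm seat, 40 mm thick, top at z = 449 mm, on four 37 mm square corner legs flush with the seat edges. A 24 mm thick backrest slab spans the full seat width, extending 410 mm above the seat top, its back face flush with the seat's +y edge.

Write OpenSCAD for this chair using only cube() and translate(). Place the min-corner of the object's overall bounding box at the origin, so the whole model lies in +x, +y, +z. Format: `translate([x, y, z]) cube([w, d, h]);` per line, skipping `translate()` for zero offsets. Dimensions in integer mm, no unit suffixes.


translate([0, 0, 409]) cube([504, 453, 40]);
cube([37, 37, 409]);
translate([467, 0, 0]) cube([37, 37, 409]);
translate([0, 416, 0]) cube([37, 37, 409]);
translate([467, 416, 0]) cube([37, 37, 409]);
translate([0, 429, 449]) cube([504, 24, 410]);


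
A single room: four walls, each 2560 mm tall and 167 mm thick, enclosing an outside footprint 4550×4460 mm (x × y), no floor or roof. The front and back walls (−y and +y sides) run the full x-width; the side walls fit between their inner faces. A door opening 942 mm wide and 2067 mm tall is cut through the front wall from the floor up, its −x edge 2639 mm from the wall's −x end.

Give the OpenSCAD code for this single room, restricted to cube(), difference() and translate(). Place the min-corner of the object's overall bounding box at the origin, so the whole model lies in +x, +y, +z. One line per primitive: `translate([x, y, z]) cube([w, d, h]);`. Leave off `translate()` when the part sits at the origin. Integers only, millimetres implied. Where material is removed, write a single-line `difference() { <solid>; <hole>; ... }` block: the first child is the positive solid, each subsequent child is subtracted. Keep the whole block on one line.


difference() { cube([4550, 167, 2560]); translate([2639, 0, 0]) cube([942, 167, 2067]); }
translate([0, 4293, 0]) cube([4550, 167, 2560]);
translate([0, 167, 0]) cube([167, 4126, 2560]);
translate([4383, 167, 0]) cube([167, 4126, 2560]);


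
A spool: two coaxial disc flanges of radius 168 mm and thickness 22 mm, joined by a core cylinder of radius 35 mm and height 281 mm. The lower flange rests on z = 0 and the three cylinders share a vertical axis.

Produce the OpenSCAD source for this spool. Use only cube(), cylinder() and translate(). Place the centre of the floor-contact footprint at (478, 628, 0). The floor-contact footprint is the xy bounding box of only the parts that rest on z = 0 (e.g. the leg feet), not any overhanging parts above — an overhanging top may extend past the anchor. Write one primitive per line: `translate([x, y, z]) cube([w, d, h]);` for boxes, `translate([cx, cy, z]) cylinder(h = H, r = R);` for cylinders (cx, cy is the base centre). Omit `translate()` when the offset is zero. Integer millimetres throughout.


translate([478, 628, 0]) cylinder(h = 22, r = 168);
translate([478, 628, 22]) cylinder(h = 281, r = 35);
translate([478, 628, 303]) cylinder(h = 22, r = 168);


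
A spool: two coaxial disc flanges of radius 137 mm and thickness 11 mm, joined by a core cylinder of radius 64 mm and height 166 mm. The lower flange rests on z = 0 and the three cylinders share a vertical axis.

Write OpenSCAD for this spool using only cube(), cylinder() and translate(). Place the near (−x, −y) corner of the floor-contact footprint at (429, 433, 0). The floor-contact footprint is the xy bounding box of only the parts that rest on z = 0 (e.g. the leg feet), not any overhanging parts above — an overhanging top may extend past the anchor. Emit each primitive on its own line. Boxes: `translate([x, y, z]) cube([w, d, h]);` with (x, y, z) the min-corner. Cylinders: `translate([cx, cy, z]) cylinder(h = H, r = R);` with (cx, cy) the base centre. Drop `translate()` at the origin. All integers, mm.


translate([566, 570, 0]) cylinder(h = 11, r = 137);
translate([566, 570, 11]) cylinder(h = 166, r = 64);
translate([566, 570, 177]) cylinder(h = 11, r = 137);


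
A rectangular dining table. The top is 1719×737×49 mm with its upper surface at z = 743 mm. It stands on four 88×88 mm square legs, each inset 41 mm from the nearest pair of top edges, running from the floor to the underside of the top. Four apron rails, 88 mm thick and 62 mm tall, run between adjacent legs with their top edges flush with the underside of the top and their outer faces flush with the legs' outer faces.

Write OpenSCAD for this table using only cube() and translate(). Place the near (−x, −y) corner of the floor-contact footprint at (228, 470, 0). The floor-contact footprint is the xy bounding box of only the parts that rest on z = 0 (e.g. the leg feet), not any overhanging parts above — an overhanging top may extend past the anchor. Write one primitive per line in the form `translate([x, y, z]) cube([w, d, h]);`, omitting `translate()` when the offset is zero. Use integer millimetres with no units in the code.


// leg_h = 743 - 49 = 694
// apron z = 694 - 62 = 632
translate([187, 429, 694]) cube([1719, 737, 49]);
translate([228, 470, 0]) cube([88, 88, 694]);
translate([1777, 470, 0]) cube([88, 88, 694]);
translate([228, 1037, 0]) cube([88, 88, 694]);
translate([1777, 1037, 0]) cube([88, 88, 694]);
translate([316, 470, 632]) cube([1461, 88, 62]);
translate([316, 1037, 632]) cube([1461, 88, 62]);
translate([228, 558, 632]) cube([88, 479, 62]);
translate([1777, 558, 632]) cube([88, 479, 62]);
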